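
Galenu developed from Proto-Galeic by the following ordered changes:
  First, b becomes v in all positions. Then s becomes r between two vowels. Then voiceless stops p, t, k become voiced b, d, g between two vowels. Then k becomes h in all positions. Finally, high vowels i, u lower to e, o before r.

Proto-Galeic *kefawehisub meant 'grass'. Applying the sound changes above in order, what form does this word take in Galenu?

Galenu: *kefawehisub
  kefawehisub → kefawehisuv   [unconditioned shift]
  kefawehisuv → kefawehiruv   [rhotacism]
  kefawehiruv (rule 3 does not apply)
  kefawehiruv → hefawehiruv   [unconditioned shift]
  hefawehiruv → hefaweheruv   [pre-rhotic lowering]
  giving Galenu hefaweheruv.

hefaweheruv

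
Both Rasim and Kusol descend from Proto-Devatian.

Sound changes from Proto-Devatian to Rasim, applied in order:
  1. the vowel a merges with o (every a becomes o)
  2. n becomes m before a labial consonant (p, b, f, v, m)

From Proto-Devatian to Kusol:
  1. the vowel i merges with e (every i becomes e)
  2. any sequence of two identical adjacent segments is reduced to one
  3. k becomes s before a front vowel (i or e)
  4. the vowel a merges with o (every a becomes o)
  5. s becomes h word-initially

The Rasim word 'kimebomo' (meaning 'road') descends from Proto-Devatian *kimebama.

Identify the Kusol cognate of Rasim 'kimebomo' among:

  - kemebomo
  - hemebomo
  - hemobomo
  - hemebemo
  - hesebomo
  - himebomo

hemebomo

Kusol: *kimebama > kemebama > semebama > semebomo > hemebomo  (by vowel merger, palatalisation, vowel merger, debuccalisation)
Among the options, 'hemebomo' alone shows every Kusol change applied in order.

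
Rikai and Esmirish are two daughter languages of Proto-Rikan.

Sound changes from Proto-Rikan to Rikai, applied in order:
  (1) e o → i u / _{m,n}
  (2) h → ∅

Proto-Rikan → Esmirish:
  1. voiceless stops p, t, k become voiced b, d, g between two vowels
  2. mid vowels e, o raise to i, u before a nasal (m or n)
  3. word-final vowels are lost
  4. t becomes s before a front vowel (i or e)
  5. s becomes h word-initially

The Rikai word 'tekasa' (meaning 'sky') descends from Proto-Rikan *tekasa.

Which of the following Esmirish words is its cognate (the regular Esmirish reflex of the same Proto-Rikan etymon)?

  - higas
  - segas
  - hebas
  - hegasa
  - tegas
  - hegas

hegas

Esmirish: start from *tekasa.
  rule 1 (intervocalic voicing): tekasa → tegasa
  rule 2: no change — tegasa
  rule 3 (apocope): tegasa → tegas
  rule 4 (palatalisation): tegas → segas
  rule 5 (debuccalisation): segas → hegas
  ⇒ Esmirish hegas
Among the options, 'hegas' alone shows every Esmirish change applied in order.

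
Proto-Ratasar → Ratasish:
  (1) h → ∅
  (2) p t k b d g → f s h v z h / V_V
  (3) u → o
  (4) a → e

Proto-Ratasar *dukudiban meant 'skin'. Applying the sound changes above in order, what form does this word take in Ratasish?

Ratasish: start from *dukudiban.
  rule 1: no change — dukudiban
  rule 2 (intervocalic lenition): dukudiban → duhuzivan
  rule 3 (vowel merger): duhuzivan → dohozivan
  rule 4 (vowel merger): dohozivan → dohoziven
  ⇒ Ratasish dohoziven

dohoziven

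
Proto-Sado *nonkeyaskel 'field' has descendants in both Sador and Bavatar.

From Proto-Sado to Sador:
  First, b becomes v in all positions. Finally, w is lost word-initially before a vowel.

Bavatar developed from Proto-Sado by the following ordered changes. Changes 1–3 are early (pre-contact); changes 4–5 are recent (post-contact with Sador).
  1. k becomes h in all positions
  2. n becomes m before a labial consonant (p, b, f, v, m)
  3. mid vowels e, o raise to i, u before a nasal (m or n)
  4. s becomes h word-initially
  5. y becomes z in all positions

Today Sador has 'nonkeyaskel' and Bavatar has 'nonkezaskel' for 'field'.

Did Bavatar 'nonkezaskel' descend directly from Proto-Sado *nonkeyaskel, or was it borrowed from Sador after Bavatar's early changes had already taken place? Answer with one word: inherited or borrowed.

If inherited, *nonkeyaskel would pass through all of Bavatar's changes:
Bavatar: *nonkeyaskel > nonheyashel > nunheyashel > nunhezashel  (by unconditioned shift, pre-nasal raising, unconditioned shift)
If borrowed from Sador 'nonkeyaskel' after the early changes, it would undergo only the recent ones:
  rule 4 (debuccalisation): no change (nonkeyaskel)
  rule 5 (unconditioned shift): nonkeyaskel → nonkezaskel
  ⇒ as a loan: nonkezaskel
Bavatar 'nonkezaskel' matches the loan outcome 'nonkezaskel', not the inherited 'nunhezashel' — it skipped the early Bavatar changes, so it was borrowed from Sador.

borrowed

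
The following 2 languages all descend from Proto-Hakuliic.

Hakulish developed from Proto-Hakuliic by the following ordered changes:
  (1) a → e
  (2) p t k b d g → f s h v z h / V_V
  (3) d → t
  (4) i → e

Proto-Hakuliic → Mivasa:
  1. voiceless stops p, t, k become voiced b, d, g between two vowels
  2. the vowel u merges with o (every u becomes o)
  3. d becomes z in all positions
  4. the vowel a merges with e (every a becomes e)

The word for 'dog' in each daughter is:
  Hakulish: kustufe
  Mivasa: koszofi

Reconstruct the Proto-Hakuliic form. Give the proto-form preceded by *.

Position 4: Hakulish has t, Mivasa has z. Taking the neighbouring segments as reconstructed: Hakulish t could go back to *t or *d; Mivasa z could go back to *d or *z — the one source consistent with every daughter is *d.
Position 5: Hakulish has u, Mivasa has o. Hakulish preserves u here (none of its changes turn any other segment into u), so the proto-segment is *u.
Position 7: Hakulish has e, Mivasa has i. Mivasa preserves i here (none of its changes turn any other segment into i), so the proto-segment is *i.
Continuing position by position gives *kusdufi; check it forward:
Hakulish: start from *kusdufi.
  rule 1: no change — kusdufi
  rule 2: no change — kusdufi
  rule 3 (unconditioned shift): kusdufi → kustufi
  rule 4 (vowel merger): kustufi → kustufe
  ⇒ Hakulish kustufe
Mivasa: *kusdufi
  kusdufi (rule 1 does not apply)
  kusdufi → kosdofi   [vowel merger]
  kosdofi → koszofi   [unconditioned shift]
  koszofi (rule 4 does not apply)
  giving Mivasa koszofi.
No other proto-form is consistent with every reflex, so the reconstruction is *kusdufi.

*kusdufi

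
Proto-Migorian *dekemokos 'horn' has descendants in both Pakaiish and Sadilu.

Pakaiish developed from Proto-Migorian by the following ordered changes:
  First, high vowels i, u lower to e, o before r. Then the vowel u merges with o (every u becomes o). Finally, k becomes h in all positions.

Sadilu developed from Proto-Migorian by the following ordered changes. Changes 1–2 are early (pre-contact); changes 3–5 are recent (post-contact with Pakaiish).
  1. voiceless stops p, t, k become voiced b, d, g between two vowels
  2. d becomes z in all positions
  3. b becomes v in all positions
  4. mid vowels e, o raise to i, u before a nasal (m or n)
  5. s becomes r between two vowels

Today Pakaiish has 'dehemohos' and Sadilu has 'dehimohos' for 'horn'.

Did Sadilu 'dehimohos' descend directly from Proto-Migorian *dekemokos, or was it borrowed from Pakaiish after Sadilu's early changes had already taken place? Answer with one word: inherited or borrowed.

If inherited, *dekemokos would pass through all of Sadilu's changes:
Sadilu: *dekemokos > degemogos > zegemogos > zegimogos  (by intervocalic voicing, unconditioned shift, pre-nasal raising)
If borrowed from Pakaiish 'dehemohos' after the early changes, it would undergo only the recent ones:
  rule 3 (unconditioned shift): no change (dehemohos)
  rule 4 (pre-nasal raising): dehemohos → dehimohos
  rule 5 (rhotacism): no change (dehimohos)
  ⇒ as a loan: dehimohos
Sadilu 'dehimohos' matches the loan outcome 'dehimohos', not the inherited 'zegimogos' — it skipped the early Sadilu changes, so it was borrowed from Pakaiish.

borrowed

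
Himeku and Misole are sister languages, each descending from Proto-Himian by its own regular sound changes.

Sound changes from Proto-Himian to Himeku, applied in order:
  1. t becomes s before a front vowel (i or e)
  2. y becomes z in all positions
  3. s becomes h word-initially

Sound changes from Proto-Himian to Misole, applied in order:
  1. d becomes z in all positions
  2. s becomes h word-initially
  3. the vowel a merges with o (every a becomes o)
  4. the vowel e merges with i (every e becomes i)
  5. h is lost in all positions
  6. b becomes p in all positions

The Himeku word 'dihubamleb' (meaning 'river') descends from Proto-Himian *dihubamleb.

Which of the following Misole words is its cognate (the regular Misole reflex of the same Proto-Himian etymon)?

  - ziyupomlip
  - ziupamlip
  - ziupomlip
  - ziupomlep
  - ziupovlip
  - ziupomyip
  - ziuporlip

Misole: start from *dihubamleb.
  rule 1 (unconditioned shift): dihubamleb → zihubamleb
  rule 2: no change — zihubamleb
  rule 3 (vowel merger): zihubamleb → zihubomleb
  rule 4 (vowel merger): zihubomleb → zihubomlib
  rule 5 (h-loss): zihubomlib → ziubomlib
  rule 6 (unconditioned shift): ziubomlib → ziupomlip
  ⇒ Misole ziupomlip
Among the options, 'ziupomlip' alone shows every Misole change applied in order.

ziupomlip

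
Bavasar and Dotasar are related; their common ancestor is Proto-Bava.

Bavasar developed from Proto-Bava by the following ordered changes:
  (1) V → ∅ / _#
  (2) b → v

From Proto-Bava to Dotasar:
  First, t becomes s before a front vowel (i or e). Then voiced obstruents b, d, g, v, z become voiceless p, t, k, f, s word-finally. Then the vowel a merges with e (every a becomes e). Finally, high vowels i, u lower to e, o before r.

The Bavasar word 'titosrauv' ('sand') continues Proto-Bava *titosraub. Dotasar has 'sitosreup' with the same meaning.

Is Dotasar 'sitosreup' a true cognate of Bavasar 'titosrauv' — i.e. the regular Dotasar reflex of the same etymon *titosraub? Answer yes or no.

yes

Derive the expected Dotasar reflex of *titosraub:
Dotasar: *titosraub
  titosraub → sitosraub   [palatalisation]
  sitosraub → sitosraup   [final devoicing]
  sitosraup → sitosreup   [vowel merger]
  sitosreup (rule 4 does not apply)
  giving Dotasar sitosreup.
Dotasar 'sitosreup' matches the regular reflex exactly, so the pair is cognate.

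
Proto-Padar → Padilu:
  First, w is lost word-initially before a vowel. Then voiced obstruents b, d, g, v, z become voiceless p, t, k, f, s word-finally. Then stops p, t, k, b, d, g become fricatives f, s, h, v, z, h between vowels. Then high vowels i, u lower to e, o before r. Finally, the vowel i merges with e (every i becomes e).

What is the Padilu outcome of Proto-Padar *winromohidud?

Padilu: start from *winromohidud.
  rule 1 (glide loss): winromohidud → inromohidud
  rule 2 (final devoicing): inromohidud → inromohidut
  rule 3 (intervocalic lenition): inromohidut → inromohizut
  rule 4: no change — inromohizut
  rule 5 (vowel merger): inromohizut → enromohezut
  ⇒ Padilu enromohezut

enromohezut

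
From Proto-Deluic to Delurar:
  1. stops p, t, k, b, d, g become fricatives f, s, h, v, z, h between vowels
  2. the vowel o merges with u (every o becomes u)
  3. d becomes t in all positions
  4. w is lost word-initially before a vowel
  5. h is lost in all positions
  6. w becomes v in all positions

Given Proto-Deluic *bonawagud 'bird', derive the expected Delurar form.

Delurar: *bonawagud > bonawahud > bunawahud > bunawahut > bunawaut > bunavaut  (by intervocalic lenition, vowel merger, unconditioned shift, h-loss, unconditioned shift)

bunavaut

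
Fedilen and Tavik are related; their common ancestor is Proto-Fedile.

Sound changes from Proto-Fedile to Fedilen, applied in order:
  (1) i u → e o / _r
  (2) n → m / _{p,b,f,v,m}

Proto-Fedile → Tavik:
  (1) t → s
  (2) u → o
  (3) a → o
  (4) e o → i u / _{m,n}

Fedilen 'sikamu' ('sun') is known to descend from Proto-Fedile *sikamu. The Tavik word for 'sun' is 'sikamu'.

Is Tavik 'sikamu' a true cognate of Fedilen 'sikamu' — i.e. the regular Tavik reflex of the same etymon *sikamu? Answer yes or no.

no

Derive the expected Tavik reflex of *sikamu:
Tavik: *sikamu
  sikamu (rule 1 does not apply)
  sikamu → sikamo   [vowel merger]
  sikamo → sikomo   [vowel merger]
  sikomo → sikumo   [pre-nasal raising]
  giving Tavik sikumo.
The regular Tavik reflex would be 'sikumo', but the attested form is 'sikamu'. The correspondence is irregular, so they are not cognates (the Tavik form has a different source).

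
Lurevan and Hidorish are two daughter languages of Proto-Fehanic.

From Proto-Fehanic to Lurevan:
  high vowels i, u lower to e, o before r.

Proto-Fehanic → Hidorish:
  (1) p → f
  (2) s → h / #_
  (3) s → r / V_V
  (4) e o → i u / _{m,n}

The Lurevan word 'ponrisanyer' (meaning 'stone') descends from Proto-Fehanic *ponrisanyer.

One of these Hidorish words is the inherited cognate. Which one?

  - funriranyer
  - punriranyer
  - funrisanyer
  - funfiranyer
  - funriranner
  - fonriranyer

Hidorish: start from *ponrisanyer.
  rule 1 (unconditioned shift): ponrisanyer → fonrisanyer
  rule 2: no change — fonrisanyer
  rule 3 (rhotacism): fonrisanyer → fonriranyer
  rule 4 (pre-nasal raising): fonriranyer → funriranyer
  ⇒ Hidorish funriranyer
Among the options, 'funriranyer' alone shows every Hidorish change applied in order.

funriranyer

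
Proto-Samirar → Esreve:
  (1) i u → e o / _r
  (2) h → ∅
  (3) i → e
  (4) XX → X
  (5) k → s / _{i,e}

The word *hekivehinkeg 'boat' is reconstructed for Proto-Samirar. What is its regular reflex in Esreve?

Esreve: start from *hekivehinkeg.
  rule 1: no change — hekivehinkeg
  rule 2 (h-loss): hekivehinkeg → ekiveinkeg
  rule 3 (vowel merger): ekiveinkeg → ekeveenkeg
  rule 4 (degemination): ekeveenkeg → ekevenkeg
  rule 5 (palatalisation): ekevenkeg → esevenseg
  ⇒ Esreve esevenseg

esevenseg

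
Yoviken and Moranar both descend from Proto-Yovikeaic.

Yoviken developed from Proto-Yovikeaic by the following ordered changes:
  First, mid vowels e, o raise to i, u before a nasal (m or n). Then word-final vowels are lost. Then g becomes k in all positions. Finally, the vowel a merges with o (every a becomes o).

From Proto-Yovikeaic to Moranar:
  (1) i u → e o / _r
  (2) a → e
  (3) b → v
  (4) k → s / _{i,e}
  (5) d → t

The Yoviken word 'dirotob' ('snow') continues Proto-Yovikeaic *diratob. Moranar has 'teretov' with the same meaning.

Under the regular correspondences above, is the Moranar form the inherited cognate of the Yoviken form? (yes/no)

Derive the expected Moranar reflex of *diratob:
Moranar: *diratob > deratob > deretob > deretov > teretov  (by pre-rhotic lowering, vowel merger, unconditioned shift, unconditioned shift)
Moranar 'teretov' matches the regular reflex exactly, so the pair is cognate.

yes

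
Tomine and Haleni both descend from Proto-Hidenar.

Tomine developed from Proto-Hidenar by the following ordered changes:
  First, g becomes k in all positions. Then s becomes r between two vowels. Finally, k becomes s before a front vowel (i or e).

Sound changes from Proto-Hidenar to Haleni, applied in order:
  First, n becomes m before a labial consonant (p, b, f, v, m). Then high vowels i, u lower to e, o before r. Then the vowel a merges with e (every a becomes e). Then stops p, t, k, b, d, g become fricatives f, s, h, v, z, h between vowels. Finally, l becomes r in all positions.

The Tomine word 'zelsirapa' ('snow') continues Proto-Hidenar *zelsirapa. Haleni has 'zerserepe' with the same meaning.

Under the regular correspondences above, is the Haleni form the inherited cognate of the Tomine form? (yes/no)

no

Derive the expected Haleni reflex of *zelsirapa:
Haleni: *zelsirapa > zelserapa > zelserepe > zelserefe > zerserefe  (by pre-rhotic lowering, vowel merger, intervocalic lenition, unconditioned shift)
The regular Haleni reflex would be 'zerserefe', but the attested form is 'zerserepe'. The correspondence is irregular, so they are not cognates (the Haleni form has a different source).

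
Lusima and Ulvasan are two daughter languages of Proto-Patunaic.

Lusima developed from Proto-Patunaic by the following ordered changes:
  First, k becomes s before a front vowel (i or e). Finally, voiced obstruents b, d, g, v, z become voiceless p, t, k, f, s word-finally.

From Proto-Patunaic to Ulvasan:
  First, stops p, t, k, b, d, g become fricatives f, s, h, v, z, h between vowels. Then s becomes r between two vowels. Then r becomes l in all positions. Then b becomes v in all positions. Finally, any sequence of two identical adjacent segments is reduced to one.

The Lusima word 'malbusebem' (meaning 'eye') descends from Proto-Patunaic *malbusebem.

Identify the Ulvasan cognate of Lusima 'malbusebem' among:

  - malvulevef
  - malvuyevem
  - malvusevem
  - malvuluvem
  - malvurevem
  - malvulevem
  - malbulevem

Ulvasan: *malbusebem
  malbusebem → malbusevem   [intervocalic lenition]
  malbusevem → malburevem   [rhotacism]
  malburevem → malbulevem   [unconditioned shift]
  malbulevem → malvulevem   [unconditioned shift]
  malvulevem (rule 5 does not apply)
  giving Ulvasan malvulevem.
Only 'malvulevem' matches the regular Ulvasan development of *malbusebem.

malvulevem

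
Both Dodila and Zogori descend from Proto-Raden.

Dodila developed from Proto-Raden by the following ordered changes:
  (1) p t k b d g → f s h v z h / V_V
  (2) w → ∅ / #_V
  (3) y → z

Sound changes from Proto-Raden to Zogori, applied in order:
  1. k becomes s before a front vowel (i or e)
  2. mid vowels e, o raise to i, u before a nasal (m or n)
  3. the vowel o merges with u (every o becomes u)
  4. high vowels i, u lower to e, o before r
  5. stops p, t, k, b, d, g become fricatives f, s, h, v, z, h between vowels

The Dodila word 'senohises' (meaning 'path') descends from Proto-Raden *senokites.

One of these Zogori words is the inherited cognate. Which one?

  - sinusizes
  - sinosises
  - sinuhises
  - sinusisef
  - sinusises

Zogori: *senokites > senosites > sinosites > sinusites > sinusises  (by palatalisation, pre-nasal raising, vowel merger, intervocalic lenition)
The other candidates each miss or misapply at least one Zogori change.

sinusises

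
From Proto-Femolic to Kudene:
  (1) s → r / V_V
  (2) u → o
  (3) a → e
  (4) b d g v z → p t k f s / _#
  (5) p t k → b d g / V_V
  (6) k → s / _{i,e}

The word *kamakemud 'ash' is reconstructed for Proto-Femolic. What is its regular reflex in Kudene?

semegemot

Kudene: start from *kamakemud.
  rule 1: no change — kamakemud
  rule 2 (vowel merger): kamakemud → kamakemod
  rule 3 (vowel merger): kamakemod → kemekemod
  rule 4 (final devoicing): kemekemod → kemekemot
  rule 5 (intervocalic voicing): kemekemot → kemegemot
  rule 6 (palatalisation): kemegemot → semegemot
  ⇒ Kudene semegemot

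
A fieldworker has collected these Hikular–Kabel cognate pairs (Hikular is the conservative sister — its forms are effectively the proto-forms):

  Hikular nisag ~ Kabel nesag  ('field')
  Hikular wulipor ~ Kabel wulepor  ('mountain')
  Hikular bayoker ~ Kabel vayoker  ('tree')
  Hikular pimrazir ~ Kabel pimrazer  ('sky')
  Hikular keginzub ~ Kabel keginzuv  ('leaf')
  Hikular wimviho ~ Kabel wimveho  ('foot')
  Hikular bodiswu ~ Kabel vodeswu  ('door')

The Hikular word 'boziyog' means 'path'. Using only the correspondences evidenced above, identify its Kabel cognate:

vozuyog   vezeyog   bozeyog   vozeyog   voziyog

bodiswu ~ vodeswu — Hikular b corresponds to Kabel v word-initially before a back vowel.
nisag ~ nesag, wimviho ~ wimveho — Hikular i corresponds to Kabel e after a consonant, before a consonant other than r, m, n, p, b, f, v.
Applying these to Hikular 'boziyog':
  boziyog → voziyog   (b→v word-initially before a back vowel)
  voziyog → vozeyog   (i→e after a consonant, before a consonant other than r, m, n, p, b, f, v)
So the Kabel cognate is 'vozeyog'.

vozeyog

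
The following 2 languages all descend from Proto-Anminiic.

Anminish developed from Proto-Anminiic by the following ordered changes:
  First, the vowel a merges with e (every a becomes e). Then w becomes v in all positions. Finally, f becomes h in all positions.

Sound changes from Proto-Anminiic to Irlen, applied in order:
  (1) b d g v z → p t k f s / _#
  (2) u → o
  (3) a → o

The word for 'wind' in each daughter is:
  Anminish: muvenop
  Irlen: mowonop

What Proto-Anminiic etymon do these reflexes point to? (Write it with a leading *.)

*muwanop

Position 3: Anminish has v, Irlen has w. Irlen preserves w here (none of its changes turn any other segment into w), so the proto-segment is *w.
Position 4: Anminish has e, Irlen has o. Taking the neighbouring segments as reconstructed: Anminish e could go back to *a or *e; Irlen o could go back to *a or *o or *u — the one source consistent with every daughter is *a.
Verify the candidate proto-form against each daughter:
Anminish: start from *muwanop.
  rule 1 (vowel merger): muwanop → muwenop
  rule 2 (unconditioned shift): muwenop → muvenop
  rule 3: no change — muvenop
  ⇒ Anminish muvenop
Irlen: start from *muwanop.
  rule 1: no change — muwanop
  rule 2 (vowel merger): muwanop → mowanop
  rule 3 (vowel merger): mowanop → mowonop
  ⇒ Irlen mowonop
No other proto-form is consistent with every reflex, so the reconstruction is *muwanop.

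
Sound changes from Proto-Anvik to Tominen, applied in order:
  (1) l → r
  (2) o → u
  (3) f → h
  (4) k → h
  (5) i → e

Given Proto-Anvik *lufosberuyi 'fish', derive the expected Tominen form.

ruhusberuye

Tominen: start from *lufosberuyi.
  rule 1 (unconditioned shift): lufosberuyi → rufosberuyi
  rule 2 (vowel merger): rufosberuyi → rufusberuyi
  rule 3 (unconditioned shift): rufusberuyi → ruhusberuyi
  rule 4: no change — ruhusberuyi
  rule 5 (vowel merger): ruhusberuyi → ruhusberuye
  ⇒ Tominen ruhusberuye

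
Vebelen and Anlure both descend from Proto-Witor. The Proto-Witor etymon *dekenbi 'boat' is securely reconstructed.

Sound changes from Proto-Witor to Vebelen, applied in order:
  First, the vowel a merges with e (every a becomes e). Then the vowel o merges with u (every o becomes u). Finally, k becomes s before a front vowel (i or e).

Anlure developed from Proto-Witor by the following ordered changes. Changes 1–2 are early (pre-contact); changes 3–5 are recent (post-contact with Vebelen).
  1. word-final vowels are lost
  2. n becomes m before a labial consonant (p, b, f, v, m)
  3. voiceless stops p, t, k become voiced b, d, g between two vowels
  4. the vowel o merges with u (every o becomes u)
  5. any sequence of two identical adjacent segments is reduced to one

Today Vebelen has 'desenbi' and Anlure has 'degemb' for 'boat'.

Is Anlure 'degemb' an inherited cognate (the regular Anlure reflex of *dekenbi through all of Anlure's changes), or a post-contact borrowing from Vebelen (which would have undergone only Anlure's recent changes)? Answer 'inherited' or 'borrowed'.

If inherited, *dekenbi would pass through all of Anlure's changes:
Anlure: *dekenbi > dekenb > dekemb > degemb  (by apocope, nasal place assimilation, intervocalic voicing)
If borrowed from Vebelen 'desenbi' after the early changes, it would undergo only the recent ones:
  rule 3 (intervocalic voicing): no change (desenbi)
  rule 4 (vowel merger): no change (desenbi)
  rule 5 (degemination): no change (desenbi)
  ⇒ as a loan: desenbi
Anlure 'degemb' matches the inherited outcome exactly, so it is an inherited cognate, not a loan.

inherited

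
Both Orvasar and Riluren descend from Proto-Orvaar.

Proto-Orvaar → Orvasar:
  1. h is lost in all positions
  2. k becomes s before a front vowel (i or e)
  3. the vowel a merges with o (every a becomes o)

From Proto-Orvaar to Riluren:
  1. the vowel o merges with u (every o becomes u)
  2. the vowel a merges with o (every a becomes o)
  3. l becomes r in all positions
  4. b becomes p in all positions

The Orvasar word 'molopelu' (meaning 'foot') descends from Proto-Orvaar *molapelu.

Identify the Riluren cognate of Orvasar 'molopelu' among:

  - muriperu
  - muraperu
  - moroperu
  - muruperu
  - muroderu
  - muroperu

Riluren: start from *molapelu.
  rule 1 (vowel merger): molapelu → mulapelu
  rule 2 (vowel merger): mulapelu → mulopelu
  rule 3 (unconditioned shift): mulopelu → muroperu
  rule 4: no change — muroperu
  ⇒ Riluren muroperu
Only 'muroperu' matches the regular Riluren development of *molapelu.

muroperu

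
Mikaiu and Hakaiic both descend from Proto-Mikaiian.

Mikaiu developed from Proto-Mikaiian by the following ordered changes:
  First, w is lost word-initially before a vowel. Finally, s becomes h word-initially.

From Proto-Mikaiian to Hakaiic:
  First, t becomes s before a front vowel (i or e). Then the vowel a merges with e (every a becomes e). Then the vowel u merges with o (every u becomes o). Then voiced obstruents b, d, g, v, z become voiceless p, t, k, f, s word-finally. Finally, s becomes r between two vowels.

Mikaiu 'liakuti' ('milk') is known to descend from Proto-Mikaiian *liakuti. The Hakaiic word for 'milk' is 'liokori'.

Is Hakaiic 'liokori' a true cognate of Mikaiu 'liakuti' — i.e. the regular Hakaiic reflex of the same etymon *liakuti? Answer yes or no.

Derive the expected Hakaiic reflex of *liakuti:
Hakaiic: start from *liakuti.
  rule 1 (palatalisation): liakuti → liakusi
  rule 2 (vowel merger): liakusi → liekusi
  rule 3 (vowel merger): liekusi → liekosi
  rule 4: no change — liekosi
  rule 5 (rhotacism): liekosi → liekori
  ⇒ Hakaiic liekori
The regular Hakaiic reflex would be 'liekori', but the attested form is 'liokori'. The correspondence is irregular, so they are not cognates (the Hakaiic form has a different source).

no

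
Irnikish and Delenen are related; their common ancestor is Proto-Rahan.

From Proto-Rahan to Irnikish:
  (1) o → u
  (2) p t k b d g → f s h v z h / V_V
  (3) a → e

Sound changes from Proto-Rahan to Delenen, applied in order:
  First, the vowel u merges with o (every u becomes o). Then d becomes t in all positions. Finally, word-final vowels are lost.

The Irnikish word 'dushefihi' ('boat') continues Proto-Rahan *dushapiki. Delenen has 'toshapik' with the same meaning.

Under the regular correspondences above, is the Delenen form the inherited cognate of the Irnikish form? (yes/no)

Derive the expected Delenen reflex of *dushapiki:
Delenen: start from *dushapiki.
  rule 1 (vowel merger): dushapiki → doshapiki
  rule 2 (unconditioned shift): doshapiki → toshapiki
  rule 3 (apocope): toshapiki → toshapik
  ⇒ Delenen toshapik
Delenen 'toshapik' matches the regular reflex exactly, so the pair is cognate.

yes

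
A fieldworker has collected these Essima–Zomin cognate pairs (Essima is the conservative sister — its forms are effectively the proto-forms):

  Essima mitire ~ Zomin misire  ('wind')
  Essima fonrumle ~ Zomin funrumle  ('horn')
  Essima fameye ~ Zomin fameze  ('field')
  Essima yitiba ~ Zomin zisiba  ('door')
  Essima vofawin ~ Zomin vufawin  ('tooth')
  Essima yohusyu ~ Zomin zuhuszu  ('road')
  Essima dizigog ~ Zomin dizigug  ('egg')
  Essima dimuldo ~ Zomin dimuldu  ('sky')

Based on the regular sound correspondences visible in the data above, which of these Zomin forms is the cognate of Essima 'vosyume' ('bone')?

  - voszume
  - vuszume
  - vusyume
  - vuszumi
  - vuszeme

vuszume

yohusyu ~ zuhuszu, dizigog ~ dizigug — Essima o corresponds to Zomin u after a consonant, before a consonant other than r, m, n, p, b, f, v.
yohusyu ~ zuhuszu — Essima y corresponds to Zomin z after a consonant, before a back vowel.
Applying these to Essima 'vosyume':
  vosyume → vusyume   (o→u after a consonant, before a consonant other than r, m, n, p, b, f, v)
  vusyume → vuszume   (y→z after a consonant, before a back vowel)
So the Zomin cognate is 'vuszume'.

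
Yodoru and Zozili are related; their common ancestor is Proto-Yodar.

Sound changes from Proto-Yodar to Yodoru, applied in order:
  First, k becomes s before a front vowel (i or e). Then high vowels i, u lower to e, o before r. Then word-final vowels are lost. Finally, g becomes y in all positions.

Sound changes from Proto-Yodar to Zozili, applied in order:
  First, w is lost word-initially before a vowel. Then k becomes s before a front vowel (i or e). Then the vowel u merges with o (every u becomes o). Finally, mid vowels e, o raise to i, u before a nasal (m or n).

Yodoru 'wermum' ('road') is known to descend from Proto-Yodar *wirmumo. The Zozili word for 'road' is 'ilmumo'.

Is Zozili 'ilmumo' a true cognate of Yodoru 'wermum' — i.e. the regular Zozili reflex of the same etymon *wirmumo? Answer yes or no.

no

Derive the expected Zozili reflex of *wirmumo:
Zozili: *wirmumo
  wirmumo → irmumo   [glide loss]
  irmumo (rule 2 does not apply)
  irmumo → irmomo   [vowel merger]
  irmomo → irmumo   [pre-nasal raising]
  giving Zozili irmumo.
The regular Zozili reflex would be 'irmumo', but the attested form is 'ilmumo'. The correspondence is irregular, so they are not cognates (the Zozili form has a different source).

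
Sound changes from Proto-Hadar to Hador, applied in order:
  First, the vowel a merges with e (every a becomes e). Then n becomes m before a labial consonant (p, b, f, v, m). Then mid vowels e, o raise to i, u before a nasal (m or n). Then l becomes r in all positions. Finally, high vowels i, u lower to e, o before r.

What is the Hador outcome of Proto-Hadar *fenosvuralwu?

Hador: *fenosvuralwu
  fenosvuralwu → fenosvurelwu   [vowel merger]
  fenosvurelwu (rule 2 does not apply)
  fenosvurelwu → finosvurelwu   [pre-nasal raising]
  finosvurelwu → finosvurerwu   [unconditioned shift]
  finosvurerwu → finosvorerwu   [pre-rhotic lowering]
  giving Hador finosvorerwu.

finosvorerwu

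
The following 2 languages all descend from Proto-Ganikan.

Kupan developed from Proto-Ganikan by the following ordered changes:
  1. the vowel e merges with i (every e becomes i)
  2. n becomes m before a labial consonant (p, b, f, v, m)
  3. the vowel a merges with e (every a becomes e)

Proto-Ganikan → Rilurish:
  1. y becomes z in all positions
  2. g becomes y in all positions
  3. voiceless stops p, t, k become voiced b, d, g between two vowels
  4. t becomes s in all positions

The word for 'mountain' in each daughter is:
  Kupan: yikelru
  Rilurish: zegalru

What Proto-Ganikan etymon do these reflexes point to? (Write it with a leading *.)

Position 3: Kupan has k, Rilurish has g. Kupan preserves k here (none of its changes turn any other segment into k), so the proto-segment is *k.
Position 2: Kupan has i, Rilurish has e. Rilurish preserves e here (none of its changes turn any other segment into e), so the proto-segment is *e.
Position 1: Kupan has y, Rilurish has z. Kupan preserves y here (none of its changes turn any other segment into y), so the proto-segment is *y.
Verify the candidate proto-form against each daughter:
Kupan: *yekalru
  yekalru → yikalru   [vowel merger]
  yikalru (rule 2 does not apply)
  yikalru → yikelru   [vowel merger]
  giving Kupan yikelru.
Rilurish: start from *yekalru.
  rule 1 (unconditioned shift): yekalru → zekalru
  rule 2: no change — zekalru
  rule 3 (intervocalic voicing): zekalru → zegalru
  rule 4: no change — zegalru
  ⇒ Rilurish zegalru
*yekalru is the unique common source.

*yekalru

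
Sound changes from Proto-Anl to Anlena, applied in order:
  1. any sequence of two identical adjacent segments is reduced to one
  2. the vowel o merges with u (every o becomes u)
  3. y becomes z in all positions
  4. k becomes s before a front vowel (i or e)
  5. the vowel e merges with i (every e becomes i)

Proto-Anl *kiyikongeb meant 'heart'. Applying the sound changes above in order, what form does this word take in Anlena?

Anlena: *kiyikongeb
  kiyikongeb (rule 1 does not apply)
  kiyikongeb → kiyikungeb   [vowel merger]
  kiyikungeb → kizikungeb   [unconditioned shift]
  kizikungeb → sizikungeb   [palatalisation]
  sizikungeb → sizikungib   [vowel merger]
  giving Anlena sizikungib.

sizikungib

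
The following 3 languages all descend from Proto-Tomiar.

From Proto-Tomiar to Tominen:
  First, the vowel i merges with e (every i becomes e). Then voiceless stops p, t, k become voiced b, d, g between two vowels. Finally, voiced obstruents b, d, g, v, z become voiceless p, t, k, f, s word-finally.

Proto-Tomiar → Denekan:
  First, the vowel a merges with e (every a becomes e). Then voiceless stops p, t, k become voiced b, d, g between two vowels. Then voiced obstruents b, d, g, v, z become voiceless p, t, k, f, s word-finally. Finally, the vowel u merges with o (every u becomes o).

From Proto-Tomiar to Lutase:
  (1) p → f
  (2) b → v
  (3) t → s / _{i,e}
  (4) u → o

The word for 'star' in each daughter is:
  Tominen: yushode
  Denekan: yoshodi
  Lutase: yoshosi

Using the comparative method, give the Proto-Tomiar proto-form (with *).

Position 2: Tominen has u, Denekan has o, Lutase has o. Tominen preserves u here (none of its changes turn any other segment into u), so the proto-segment is *u.
Position 7: Tominen has e, Denekan has i, Lutase has i. Denekan preserves i here (none of its changes turn any other segment into i), so the proto-segment is *i.
Position 6: Tominen has d, Denekan has d, Lutase has s. Taking the neighbouring segments as reconstructed: Tominen d could go back to *t or *d; Denekan d could go back to *t or *d; Lutase s could go back to *t or *s — the one source consistent with every daughter is *t.
Verify the candidate proto-form against each daughter:
Tominen: *yushoti > yushote > yushode  (by vowel merger, intervocalic voicing)
Denekan: start from *yushoti.
  rule 1: no change — yushoti
  rule 2 (intervocalic voicing): yushoti → yushodi
  rule 3: no change — yushodi
  rule 4 (vowel merger): yushodi → yoshodi
  ⇒ Denekan yoshodi
Lutase: start from *yushoti.
  rule 1: no change — yushoti
  rule 2: no change — yushoti
  rule 3 (palatalisation): yushoti → yushosi
  rule 4 (vowel merger): yushosi → yoshosi
  ⇒ Lutase yoshosi
*yushoti is the unique common source.

*yushoti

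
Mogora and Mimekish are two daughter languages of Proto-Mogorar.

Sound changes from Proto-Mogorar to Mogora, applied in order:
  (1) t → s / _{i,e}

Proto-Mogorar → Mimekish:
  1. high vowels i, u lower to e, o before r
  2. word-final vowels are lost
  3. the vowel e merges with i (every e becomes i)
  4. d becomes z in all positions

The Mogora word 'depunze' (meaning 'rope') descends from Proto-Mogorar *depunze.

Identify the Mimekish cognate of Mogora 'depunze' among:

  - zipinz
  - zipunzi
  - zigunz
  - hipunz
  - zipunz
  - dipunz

Mimekish: *depunze
  depunze (rule 1 does not apply)
  depunze → depunz   [apocope]
  depunz → dipunz   [vowel merger]
  dipunz → zipunz   [unconditioned shift]
  giving Mimekish zipunz.
Only 'zipunz' matches the regular Mimekish development of *depunze.

zipunz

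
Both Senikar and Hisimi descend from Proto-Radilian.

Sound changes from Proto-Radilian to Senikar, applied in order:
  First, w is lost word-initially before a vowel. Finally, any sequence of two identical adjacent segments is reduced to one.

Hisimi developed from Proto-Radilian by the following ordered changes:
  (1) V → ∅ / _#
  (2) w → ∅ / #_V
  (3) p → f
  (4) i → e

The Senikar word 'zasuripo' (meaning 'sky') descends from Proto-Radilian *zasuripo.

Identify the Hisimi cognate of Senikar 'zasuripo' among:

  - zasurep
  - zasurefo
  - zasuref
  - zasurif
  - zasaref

zasuref

Hisimi: start from *zasuripo.
  rule 1 (apocope): zasuripo → zasurip
  rule 2: no change — zasurip
  rule 3 (unconditioned shift): zasurip → zasurif
  rule 4 (vowel merger): zasurif → zasuref
  ⇒ Hisimi zasuref
Only 'zasuref' matches the regular Hisimi development of *zasuripo.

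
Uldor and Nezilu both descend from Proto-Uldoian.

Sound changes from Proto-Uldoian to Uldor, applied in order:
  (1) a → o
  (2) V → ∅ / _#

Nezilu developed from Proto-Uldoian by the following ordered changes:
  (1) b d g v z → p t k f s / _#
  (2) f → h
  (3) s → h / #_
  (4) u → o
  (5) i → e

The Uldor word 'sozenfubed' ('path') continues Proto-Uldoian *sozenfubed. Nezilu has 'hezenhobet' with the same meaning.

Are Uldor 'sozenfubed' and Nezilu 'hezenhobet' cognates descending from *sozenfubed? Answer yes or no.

no

Derive the expected Nezilu reflex of *sozenfubed:
Nezilu: *sozenfubed > sozenfubet > sozenhubet > hozenhubet > hozenhobet  (by final devoicing, unconditioned shift, debuccalisation, vowel merger)
The regular Nezilu reflex would be 'hozenhobet', but the attested form is 'hezenhobet'. The correspondence is irregular, so they are not cognates (the Nezilu form has a different source).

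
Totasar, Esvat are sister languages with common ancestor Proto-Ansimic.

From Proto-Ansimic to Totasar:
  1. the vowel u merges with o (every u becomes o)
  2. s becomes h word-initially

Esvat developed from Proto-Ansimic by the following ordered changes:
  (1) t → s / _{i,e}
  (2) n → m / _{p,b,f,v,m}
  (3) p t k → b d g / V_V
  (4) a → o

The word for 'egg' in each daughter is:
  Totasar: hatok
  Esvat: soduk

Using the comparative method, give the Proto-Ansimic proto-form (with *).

Position 4: Totasar has o, Esvat has u. Esvat preserves u here (none of its changes turn any other segment into u), so the proto-segment is *u.
Position 1: Totasar has h, Esvat has s. Taking the neighbouring segments as reconstructed: Totasar h could go back to *s or *h; Esvat s can only go back to *s — the one source consistent with every daughter is *s.
Position 2: Totasar has a, Esvat has o. Totasar preserves a here (none of its changes turn any other segment into a), so the proto-segment is *a.
Verify the candidate proto-form against each daughter:
Totasar: start from *satuk.
  rule 1 (vowel merger): satuk → satok
  rule 2 (debuccalisation): satok → hatok
  ⇒ Totasar hatok
Esvat: start from *satuk.
  rule 1: no change — satuk
  rule 2: no change — satuk
  rule 3 (intervocalic voicing): satuk → saduk
  rule 4 (vowel merger): saduk → soduk
  ⇒ Esvat soduk
Only *satuk yields all of Totasar hatok, Esvat soduk.

*satuk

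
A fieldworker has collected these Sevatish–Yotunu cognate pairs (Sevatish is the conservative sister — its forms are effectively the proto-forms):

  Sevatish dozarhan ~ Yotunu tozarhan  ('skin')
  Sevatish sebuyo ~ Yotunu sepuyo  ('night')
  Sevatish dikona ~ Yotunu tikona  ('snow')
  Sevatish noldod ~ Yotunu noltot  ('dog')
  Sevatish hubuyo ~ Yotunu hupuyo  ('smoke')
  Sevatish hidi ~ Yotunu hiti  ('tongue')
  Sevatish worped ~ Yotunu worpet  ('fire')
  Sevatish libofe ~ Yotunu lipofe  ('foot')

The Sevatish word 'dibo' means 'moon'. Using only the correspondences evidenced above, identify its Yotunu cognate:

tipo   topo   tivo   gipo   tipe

tipo

dikona ~ tikona — Sevatish d corresponds to Yotunu t word-initially before a front vowel.
libofe ~ lipofe — Sevatish b corresponds to Yotunu p between vowels (before a back vowel).
Applying these to Sevatish 'dibo':
  dibo → tibo   (d→t word-initially before a front vowel)
  tibo → tipo   (b→p between vowels (before a back vowel))
So the Yotunu cognate is 'tipo'.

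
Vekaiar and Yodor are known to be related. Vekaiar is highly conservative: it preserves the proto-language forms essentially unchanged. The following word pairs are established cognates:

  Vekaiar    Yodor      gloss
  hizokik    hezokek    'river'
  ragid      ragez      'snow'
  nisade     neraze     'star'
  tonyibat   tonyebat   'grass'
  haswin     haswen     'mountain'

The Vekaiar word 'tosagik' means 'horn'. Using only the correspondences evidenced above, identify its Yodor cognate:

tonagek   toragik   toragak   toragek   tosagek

nisade ~ neraze — Vekaiar s corresponds to Yodor r between vowels (before a back vowel).
hizokik ~ hezokek, ragid ~ ragez — Vekaiar i corresponds to Yodor e after a consonant, before a consonant other than r, m, n, p, b, f, v.
Applying these to Vekaiar 'tosagik':
  tosagik → toragik   (s→r between vowels (before a back vowel))
  toragik → toragek   (i→e after a consonant, before a consonant other than r, m, n, p, b, f, v)
So the Yodor cognate is 'toragek'.

toragek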